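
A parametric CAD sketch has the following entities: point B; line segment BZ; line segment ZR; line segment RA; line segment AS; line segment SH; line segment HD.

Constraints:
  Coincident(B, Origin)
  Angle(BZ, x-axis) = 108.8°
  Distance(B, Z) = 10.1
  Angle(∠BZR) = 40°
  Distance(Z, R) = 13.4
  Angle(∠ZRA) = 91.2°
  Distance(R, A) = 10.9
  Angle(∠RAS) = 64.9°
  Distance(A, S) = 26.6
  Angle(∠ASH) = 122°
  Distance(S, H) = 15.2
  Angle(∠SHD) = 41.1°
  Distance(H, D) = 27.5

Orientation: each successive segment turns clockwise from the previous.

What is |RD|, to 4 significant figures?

6.211

∠ASH = 122.0° gives SH at 66.90° from the x-axis; with |SH| = 15.2, H = (-6.499, 28.98). ∠SHD = 41.1° gives HD at -72.00° from the x-axis; with |HD| = 27.5, D = (1.999, 2.823). Then |RD| = |D − R| = 6.211.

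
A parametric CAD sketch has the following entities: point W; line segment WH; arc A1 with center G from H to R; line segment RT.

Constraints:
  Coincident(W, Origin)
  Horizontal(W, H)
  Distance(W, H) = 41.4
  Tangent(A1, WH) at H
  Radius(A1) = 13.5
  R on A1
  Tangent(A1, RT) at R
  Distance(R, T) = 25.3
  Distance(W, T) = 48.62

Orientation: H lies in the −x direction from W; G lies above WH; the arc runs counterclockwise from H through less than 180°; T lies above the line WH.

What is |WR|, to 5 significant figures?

31.194

W is at the origin; WH is horizontal with |WH| = 41.4 and H on the −x side, so H = (-41.400, 0.0000). Tangency of A1 to WH means the radius GH is perpendicular to WH, so G = H + (0, 13.5) = (-41.400, 13.500). Since GR ⟂ RT (tangency), |GT| = √(13.5² + 25.3²) = 28.676 regardless of where R sits on A1. So T lies on both circle(W, 48.62) and circle(G, 28.676); the above-WH intersection is T = (-28.728, 39.225). R is the foot of the tangent from T: R = (-27.907, 13.938).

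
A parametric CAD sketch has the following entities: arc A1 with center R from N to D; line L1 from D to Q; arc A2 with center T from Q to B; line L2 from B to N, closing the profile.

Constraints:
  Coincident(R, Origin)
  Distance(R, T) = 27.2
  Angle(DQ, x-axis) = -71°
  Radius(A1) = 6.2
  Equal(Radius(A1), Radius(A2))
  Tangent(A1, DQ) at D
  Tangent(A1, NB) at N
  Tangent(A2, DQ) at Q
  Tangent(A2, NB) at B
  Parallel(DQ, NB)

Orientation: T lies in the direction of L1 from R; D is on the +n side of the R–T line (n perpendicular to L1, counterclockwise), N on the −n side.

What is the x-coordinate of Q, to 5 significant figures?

14.718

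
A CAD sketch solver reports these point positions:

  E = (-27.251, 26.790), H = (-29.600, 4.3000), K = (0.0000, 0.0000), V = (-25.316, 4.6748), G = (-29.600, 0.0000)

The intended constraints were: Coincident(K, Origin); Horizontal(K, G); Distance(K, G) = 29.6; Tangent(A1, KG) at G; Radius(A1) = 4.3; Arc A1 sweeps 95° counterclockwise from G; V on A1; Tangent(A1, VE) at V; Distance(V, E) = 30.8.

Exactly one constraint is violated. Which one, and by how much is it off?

Distance(V, E) = 30.8 — off by 8.60.

K = (0.00, 0.00) ✓; K.y = 0.00, G.y = 0.00 ✓; |KG| = 29.60 ✓; ∠(HG, GK) = 90.00° ✓; |HG| = 4.300 ✓; bearing(H→V) − bearing(H→G) = 95.00° ✓; |HV| = 4.300 ✓; ∠(HV, VE) = 90.00° ✓; |VE| = 22.20 ✗.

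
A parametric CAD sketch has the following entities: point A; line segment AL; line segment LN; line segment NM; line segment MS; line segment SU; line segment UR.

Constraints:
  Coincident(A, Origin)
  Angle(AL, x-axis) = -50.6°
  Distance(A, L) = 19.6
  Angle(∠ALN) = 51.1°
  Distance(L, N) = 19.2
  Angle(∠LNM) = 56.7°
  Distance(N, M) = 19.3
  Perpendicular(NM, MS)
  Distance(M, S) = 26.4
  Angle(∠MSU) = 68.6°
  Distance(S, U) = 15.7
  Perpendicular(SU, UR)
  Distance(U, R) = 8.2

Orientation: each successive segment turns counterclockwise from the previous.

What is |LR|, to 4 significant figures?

4.157

∠MSU = 68.6° gives SU at 43.00° from the x-axis; with |SU| = 15.7, U = (19.59, -17.29). SU ⟂ UR, so UR runs at 133.0°; with |UR| = 8.2, R = (14.00, -11.29). Then |LR| = |R − L| = 4.157.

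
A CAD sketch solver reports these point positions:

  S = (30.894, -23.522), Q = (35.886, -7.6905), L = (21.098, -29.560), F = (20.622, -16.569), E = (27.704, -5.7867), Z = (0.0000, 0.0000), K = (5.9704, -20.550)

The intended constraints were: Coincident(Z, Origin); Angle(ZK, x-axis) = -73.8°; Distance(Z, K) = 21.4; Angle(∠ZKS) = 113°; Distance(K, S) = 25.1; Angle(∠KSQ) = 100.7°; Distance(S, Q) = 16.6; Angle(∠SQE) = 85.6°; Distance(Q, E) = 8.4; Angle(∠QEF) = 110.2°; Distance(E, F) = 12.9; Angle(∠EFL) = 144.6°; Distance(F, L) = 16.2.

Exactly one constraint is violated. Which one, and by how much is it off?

Distance(F, L) = 16.2 — off by 3.20.

Z = (0.00, 0.00) ✓; ZK at -73.80° ✓; |ZK| = 21.40 ✓; ∠ZKS = 113.0° ✓; |KS| = 25.10 ✓; ∠KSQ = 100.7° ✓; |SQ| = 16.60 ✓; ∠SQE = 85.60° ✓; |QE| = 8.401 ✓; ∠QEF = 110.2° ✓; |EF| = 12.90 ✓; ∠EFL = 144.6° ✓; |FL| = 13.00 ✗.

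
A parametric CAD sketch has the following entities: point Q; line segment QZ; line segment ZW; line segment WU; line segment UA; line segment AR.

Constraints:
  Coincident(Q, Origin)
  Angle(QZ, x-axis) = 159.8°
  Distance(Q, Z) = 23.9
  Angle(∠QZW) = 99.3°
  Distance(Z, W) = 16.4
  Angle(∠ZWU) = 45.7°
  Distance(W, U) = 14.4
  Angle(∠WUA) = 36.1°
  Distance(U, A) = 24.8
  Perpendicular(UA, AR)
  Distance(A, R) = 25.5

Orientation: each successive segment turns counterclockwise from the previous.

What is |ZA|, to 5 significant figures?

17.332

Q is at the origin; QZ runs at 159.8° with length 23.9, so Z = (-22.430, 8.2526). ∠QZW = 99.3° gives ZW at -119.50° from the x-axis; with |ZW| = 16.4, W = (-30.506, -6.0212). ∠ZWU = 45.7° gives WU at 14.800° from the x-axis; with |WU| = 14.4, U = (-16.583, -2.3428). ∠WUA = 36.1° gives UA at 158.70° from the x-axis; with |UA| = 24.8, A = (-39.689, 6.6658). Then |ZA| = |A − Z| = 17.332.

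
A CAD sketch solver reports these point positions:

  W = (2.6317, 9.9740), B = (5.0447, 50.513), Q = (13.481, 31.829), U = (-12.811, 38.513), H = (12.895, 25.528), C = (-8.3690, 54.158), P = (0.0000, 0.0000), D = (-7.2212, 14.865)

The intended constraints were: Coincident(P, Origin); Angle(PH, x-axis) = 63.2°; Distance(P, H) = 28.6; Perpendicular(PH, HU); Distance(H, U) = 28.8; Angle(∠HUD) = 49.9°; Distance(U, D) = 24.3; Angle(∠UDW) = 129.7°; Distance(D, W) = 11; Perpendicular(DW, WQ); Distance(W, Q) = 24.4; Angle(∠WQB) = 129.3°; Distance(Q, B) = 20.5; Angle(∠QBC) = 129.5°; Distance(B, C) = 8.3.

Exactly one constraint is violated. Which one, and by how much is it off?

Distance(B, C) = 8.3 — off by 5.60.

P = (0.00, 0.00) ✓; PH at 63.20° ✓; |PH| = 28.60 ✓; ∠(PH, HU) = 90.00° ✓; |HU| = 28.80 ✓; ∠HUD = 49.90° ✓; |UD| = 24.30 ✓; ∠UDW = 129.7° ✓; |DW| = 11.00 ✓; ∠(DW, WQ) = 90.00° ✓; |WQ| = 24.40 ✓; ∠WQB = 129.3° ✓; |QB| = 20.50 ✓; ∠QBC = 129.5° ✓; |BC| = 13.90 ✗.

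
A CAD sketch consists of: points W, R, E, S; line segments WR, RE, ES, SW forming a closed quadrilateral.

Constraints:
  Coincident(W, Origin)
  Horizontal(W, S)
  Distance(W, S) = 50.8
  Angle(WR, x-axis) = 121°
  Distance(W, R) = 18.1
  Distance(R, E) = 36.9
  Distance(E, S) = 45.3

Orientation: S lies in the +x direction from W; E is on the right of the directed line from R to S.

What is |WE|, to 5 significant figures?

18.817

Checks: |RE| = 36.90 ✓; |ES| = 45.30 ✓.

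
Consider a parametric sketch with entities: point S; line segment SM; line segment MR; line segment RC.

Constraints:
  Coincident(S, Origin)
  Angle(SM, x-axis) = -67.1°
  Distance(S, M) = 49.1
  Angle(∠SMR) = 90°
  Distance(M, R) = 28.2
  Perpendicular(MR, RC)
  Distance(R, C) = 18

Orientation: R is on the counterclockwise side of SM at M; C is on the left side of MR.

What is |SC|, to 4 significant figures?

41.98

S is at the origin; SM runs at -67.1° with length 49.1, so M = 49.1·(cos -67.1°, sin -67.1°) = (19.11, -45.23). ∠SMR = 90.0°, so MR runs at -67.1° + (180° − 90.0°) = 22.90° from the x-axis; with |MR| = 28.2, R = M + 28.2·(cos 22.90°, sin 22.90°) = (45.08, -34.26). The perpendicularity gives RC at right angles to MR; with |RC| = 18.0 on the left of MR, C = R + 18.0·(-0.3891, 0.9212) = (38.08, -17.68). Then |SC| = |C − S| = 41.98.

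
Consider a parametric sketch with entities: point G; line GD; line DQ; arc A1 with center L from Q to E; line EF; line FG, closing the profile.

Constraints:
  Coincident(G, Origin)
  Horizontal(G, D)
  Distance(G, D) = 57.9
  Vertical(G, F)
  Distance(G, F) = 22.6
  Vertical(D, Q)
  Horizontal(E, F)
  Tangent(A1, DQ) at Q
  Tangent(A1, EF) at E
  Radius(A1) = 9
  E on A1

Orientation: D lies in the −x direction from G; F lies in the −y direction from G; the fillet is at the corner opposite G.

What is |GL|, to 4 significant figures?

50.76

G is at the origin; G and D share the same y with |GD| = 57.9 and D on the −x side, so D = (-57.90, 0.000). G and F share the same x with |GF| = 22.6 and F on the −y side, so F = (0.000, -22.60). The virtual corner opposite G is at (-57.90, -22.60). A1 meets DQ tangentially, so LQ is at right angles to DQ and the tangent condition forces LE to be normal to EF, with radius 9.0, so the center L sits 9.0 in from both sides at L = (-48.90, -13.60). Then |GL| = |L − G| = 50.76.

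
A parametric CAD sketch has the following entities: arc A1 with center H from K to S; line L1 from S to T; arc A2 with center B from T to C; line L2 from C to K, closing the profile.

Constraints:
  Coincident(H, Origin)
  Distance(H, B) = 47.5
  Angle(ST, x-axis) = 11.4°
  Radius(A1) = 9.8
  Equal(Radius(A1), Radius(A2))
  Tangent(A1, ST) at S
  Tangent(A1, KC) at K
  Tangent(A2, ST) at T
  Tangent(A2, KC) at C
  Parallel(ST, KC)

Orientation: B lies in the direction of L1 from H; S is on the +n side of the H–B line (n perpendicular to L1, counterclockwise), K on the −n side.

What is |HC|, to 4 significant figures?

48.50

The slot axis is L1's direction at 11.4°, so u = (cos 11.4°, sin 11.4°) = (0.9803, 0.1977) and n = (−sin 11.4°, cos 11.4°) = (-0.1977, 0.9803). H is at the origin and B lies 47.5 along u from H, so B = 47.5·u = (46.56, 9.389). Tangency of A1 to both parallel lines with radius 9.8 puts S and K at H ± 9.8·n: S = (-1.937, 9.607), K = (1.937, -9.607). Equal radii place T and C the same way about B: T = B + 9.8·n = (44.63, 19.00), C = B − 9.8·n = (48.50, -0.2179). Then |HC| = |C − H| = 48.50.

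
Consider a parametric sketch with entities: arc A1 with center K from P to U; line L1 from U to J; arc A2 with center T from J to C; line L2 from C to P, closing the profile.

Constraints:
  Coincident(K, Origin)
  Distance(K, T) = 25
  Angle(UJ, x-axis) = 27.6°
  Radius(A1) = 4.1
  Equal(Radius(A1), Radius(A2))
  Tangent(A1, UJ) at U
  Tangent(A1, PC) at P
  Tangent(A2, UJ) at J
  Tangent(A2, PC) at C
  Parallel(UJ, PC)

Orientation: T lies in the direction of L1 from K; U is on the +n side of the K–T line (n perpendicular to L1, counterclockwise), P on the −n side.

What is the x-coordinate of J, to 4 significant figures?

20.26

Tangency of A1 to both parallel lines with radius 4.1 puts U and P at K ± 4.1·n: U = (-1.900, 3.633), P = (1.900, -3.633). Equal radii place J and C the same way about T: J = T + 4.1·n = (20.26, 15.22), C = T − 4.1·n = (24.05, 7.949). So J.x = 20.26.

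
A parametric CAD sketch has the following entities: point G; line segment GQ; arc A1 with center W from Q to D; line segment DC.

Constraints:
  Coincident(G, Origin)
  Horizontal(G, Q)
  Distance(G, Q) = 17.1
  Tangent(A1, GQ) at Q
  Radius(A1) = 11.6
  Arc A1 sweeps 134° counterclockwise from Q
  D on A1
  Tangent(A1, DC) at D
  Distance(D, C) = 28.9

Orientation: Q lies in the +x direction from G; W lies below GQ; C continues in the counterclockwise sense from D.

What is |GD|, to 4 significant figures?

21.52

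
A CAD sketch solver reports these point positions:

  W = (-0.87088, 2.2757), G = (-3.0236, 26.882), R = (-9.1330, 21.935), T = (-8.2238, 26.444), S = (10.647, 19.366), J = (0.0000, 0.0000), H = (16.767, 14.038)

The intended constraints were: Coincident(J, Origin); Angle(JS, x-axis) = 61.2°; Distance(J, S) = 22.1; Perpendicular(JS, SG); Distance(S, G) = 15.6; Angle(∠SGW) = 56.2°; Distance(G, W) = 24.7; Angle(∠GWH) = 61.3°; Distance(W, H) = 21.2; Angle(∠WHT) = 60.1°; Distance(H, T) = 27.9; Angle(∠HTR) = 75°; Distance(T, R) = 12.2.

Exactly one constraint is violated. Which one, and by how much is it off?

Distance(T, R) = 12.2 — off by 7.60.

J = (0.00, 0.00) ✓; JS at 61.20° ✓; |JS| = 22.10 ✓; ∠(JS, SG) = 90.00° ✓; |SG| = 15.60 ✓; ∠SGW = 56.20° ✓; |GW| = 24.70 ✓; ∠GWH = 61.30° ✓; |WH| = 21.20 ✓; ∠WHT = 60.10° ✓; |HT| = 27.90 ✓; ∠HTR = 75.00° ✓; |TR| = 4.600 ✗.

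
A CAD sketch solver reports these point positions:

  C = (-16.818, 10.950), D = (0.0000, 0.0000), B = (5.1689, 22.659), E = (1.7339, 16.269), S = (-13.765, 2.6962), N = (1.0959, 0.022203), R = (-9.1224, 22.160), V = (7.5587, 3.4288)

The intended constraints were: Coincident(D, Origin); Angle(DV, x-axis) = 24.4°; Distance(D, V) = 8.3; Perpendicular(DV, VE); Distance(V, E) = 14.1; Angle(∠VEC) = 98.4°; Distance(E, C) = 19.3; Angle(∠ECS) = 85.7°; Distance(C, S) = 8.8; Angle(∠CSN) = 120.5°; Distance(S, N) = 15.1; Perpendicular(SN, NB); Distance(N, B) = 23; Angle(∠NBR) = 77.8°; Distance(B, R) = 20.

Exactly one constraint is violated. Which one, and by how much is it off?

Distance(B, R) = 20 — off by 5.70.

D = (0.00, 0.00) ✓; DV at 24.40° ✓; |DV| = 8.300 ✓; ∠(DV, VE) = 90.00° ✓; |VE| = 14.10 ✓; ∠VEC = 98.40° ✓; |EC| = 19.30 ✓; ∠ECS = 85.70° ✓; |CS| = 8.800 ✓; ∠CSN = 120.5° ✓; |SN| = 15.10 ✓; ∠(SN, NB) = 90.00° ✓; |NB| = 23.00 ✓; ∠NBR = 77.80° ✓; |BR| = 14.30 ✗.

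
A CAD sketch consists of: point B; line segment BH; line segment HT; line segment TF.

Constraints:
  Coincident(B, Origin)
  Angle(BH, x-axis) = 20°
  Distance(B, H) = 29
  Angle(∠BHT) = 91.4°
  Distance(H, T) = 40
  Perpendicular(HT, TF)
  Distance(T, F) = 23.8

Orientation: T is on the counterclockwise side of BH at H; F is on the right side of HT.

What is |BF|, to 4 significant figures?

66.66

∠BHT = 91.4°, so HT runs at 20.0° + (180° − 91.4°) = 108.6° from the x-axis; with |HT| = 40.0, T = H + 40.0·(cos 108.6°, sin 108.6°) = (14.49, 47.83). HT ⟂ TF; with |TF| = 23.8 on the right of HT, F = T + 23.8·(0.9478, 0.3190) = (37.05, 55.42). Then |BF| = |F − B| = 66.66.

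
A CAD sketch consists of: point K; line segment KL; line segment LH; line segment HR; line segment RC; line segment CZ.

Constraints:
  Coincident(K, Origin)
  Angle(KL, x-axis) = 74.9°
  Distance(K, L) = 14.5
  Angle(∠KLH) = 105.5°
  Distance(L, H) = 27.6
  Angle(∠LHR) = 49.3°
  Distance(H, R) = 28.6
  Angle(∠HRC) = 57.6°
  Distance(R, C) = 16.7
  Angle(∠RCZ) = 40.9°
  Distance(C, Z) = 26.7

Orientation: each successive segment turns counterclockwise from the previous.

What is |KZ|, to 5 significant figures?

31.139

K is at the origin; KL runs at 74.9° with length 14.5, so L = (3.7773, 13.999). ∠KLH = 105.5° gives LH at 149.40° from the x-axis; with |LH| = 27.6, H = (-19.979, 28.049). ∠LHR = 49.3° gives HR at -79.900° from the x-axis; with |HR| = 28.6, R = (-14.964, -0.10789). ∠HRC = 57.6° gives RC at 42.500° from the x-axis; with |RC| = 16.7, C = (-2.6511, 11.174). ∠RCZ = 40.9° gives CZ at -178.40° from the x-axis; with |CZ| = 26.7, Z = (-29.341, 10.429). Then |KZ| = |Z − K| = 31.139.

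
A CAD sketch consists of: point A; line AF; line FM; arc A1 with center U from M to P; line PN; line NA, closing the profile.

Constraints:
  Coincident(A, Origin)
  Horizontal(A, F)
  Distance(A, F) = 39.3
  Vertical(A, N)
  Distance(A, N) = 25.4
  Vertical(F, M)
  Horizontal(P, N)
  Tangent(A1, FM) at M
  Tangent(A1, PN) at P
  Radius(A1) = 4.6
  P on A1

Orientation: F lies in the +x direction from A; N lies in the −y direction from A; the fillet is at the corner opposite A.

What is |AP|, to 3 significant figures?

43.0

A is at the origin; A and F share the same y with |AF| = 39.3 and F on the +x side, so F = (39.3, 0.00). A and N share the same x with |AN| = 25.4 and N on the −y side, so N = (0.00, -25.4). The virtual corner opposite A is at (39.3, -25.4). Since A1 is tangent to FM there, UM ⟂ FM and since A1 is tangent to PN there, UP ⟂ PN, with radius 4.6, so the center U sits 4.6 in from both sides at U = (34.7, -20.8). That places the tangent points at M = (39.3, -20.8) on FM and P = (34.7, -25.4) on PN. Then |AP| = |P − A| = 43.0.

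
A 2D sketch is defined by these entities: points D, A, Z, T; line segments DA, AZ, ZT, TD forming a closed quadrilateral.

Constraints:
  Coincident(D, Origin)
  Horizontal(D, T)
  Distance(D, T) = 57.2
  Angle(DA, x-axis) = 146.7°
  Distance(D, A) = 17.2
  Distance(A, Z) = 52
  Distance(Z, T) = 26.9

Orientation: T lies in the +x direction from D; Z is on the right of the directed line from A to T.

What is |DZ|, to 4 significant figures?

35.12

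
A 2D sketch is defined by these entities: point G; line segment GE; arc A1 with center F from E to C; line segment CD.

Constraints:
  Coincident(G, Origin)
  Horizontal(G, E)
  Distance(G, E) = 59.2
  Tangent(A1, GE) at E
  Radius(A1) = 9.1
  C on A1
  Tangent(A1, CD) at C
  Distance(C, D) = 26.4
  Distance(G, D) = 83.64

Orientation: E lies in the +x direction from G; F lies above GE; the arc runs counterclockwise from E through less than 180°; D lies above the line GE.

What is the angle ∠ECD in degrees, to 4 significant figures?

147.0°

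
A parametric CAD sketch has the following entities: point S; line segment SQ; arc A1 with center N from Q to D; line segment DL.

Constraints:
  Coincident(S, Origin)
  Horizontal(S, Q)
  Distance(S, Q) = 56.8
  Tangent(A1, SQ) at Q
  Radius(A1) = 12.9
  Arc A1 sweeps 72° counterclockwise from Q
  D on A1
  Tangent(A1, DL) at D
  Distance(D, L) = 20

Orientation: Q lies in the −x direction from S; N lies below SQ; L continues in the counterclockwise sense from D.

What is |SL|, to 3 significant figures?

80.3

On A1, Q sits at bearing 90° from N; a 72° counterclockwise sweep puts D at bearing 162°, so D = N + 12.9·(cos 162°, sin 162°) = (-69.1, -8.91). Since A1 is tangent to DL there, ND ⟂ DL, so DL runs along (−sin 162°, cos 162°); with |DL| = 20.0, L = (-75.2, -27.9). Then |SL| = |L − S| = 80.3.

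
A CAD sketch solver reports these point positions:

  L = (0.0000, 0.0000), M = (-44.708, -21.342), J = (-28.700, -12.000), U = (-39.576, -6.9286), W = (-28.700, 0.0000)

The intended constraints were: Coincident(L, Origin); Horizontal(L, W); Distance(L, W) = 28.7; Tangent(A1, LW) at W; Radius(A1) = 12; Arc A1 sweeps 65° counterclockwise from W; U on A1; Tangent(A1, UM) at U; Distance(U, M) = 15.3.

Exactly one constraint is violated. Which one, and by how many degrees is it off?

Tangent(A1, UM) at U — off by 5.40°.

L = (0.00, 0.00) ✓; L.y = 0.00, W.y = 0.00 ✓; |LW| = 28.70 ✓; ∠(JW, WL) = 90.00° ✓; |JW| = 12.00 ✓; bearing(J→U) − bearing(J→W) = 65.00° ✓; |JU| = 12.00 ✓; ∠(JU, UM) = 84.60° ✗; |UM| = 15.30 ✓.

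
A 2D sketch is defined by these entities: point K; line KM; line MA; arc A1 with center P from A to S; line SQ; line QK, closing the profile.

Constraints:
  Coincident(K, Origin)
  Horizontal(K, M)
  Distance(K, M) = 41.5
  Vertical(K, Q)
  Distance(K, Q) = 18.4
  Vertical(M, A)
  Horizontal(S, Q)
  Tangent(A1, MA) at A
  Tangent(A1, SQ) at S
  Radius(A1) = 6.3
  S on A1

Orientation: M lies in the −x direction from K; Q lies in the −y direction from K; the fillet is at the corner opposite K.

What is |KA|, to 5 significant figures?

43.228

The virtual corner opposite K is at (-41.500, -18.400). The tangent condition forces PA to be normal to MA and tangency of A1 to SQ means the radius PS is perpendicular to SQ, with radius 6.3, so the center P sits 6.3 in from both sides at P = (-35.200, -12.100). That places the tangent points at A = (-41.500, -12.100) on MA and S = (-35.200, -18.400) on SQ. Then |KA| = |A − K| = 43.228.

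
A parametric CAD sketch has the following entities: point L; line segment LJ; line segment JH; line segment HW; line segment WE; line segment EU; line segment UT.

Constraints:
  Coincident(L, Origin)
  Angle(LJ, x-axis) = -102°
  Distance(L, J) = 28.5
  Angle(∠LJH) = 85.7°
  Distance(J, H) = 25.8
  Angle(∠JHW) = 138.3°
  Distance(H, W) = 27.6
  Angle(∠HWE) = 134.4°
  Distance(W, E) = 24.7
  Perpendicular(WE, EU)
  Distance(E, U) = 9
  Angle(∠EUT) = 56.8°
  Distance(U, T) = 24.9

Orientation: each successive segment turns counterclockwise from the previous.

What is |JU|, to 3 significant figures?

58.1

L is at the origin; LJ runs at -102.0° with length 28.5, so J = (-5.93, -27.9). ∠LJH = 85.7° gives JH at -7.70° from the x-axis; with |JH| = 25.8, H = (19.6, -31.3). ∠JHW = 138.3° gives HW at 34.0° from the x-axis; with |HW| = 27.6, W = (42.5, -15.9). ∠HWE = 134.4° gives WE at 79.6° from the x-axis; with |WE| = 24.7, E = (47.0, 8.39). WE is perpendicular to EU, so EU runs at 170°; with |EU| = 9.0, U = (38.1, 10.0). Then |JU| = |U − J| = 58.1.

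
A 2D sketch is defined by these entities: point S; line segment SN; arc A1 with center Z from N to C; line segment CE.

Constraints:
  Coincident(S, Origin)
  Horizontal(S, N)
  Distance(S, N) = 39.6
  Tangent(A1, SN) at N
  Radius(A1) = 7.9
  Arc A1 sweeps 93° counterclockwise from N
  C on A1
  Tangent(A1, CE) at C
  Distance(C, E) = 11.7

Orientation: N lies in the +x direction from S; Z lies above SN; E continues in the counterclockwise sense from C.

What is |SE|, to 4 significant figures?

50.96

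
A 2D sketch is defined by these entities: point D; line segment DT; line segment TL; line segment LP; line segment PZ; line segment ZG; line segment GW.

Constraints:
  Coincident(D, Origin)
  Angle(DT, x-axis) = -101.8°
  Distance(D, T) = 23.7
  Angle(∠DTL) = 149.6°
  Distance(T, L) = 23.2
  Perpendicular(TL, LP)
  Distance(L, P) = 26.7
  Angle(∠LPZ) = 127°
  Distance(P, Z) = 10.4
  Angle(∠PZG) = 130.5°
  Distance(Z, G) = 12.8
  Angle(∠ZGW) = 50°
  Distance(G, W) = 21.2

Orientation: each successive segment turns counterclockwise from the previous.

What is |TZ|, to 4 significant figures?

36.17

D is at the origin; DT runs at -101.8° with length 23.7, so T = (-4.847, -23.20). ∠DTL = 149.6° gives TL at -71.40° from the x-axis; with |TL| = 23.2, L = (2.553, -45.19). TL ⟂ LP, so LP runs at 18.60°; with |LP| = 26.7, P = (27.86, -36.67). ∠LPZ = 127.0° gives PZ at 71.60° from the x-axis; with |PZ| = 10.4, Z = (31.14, -26.80). Then |TZ| = |Z − T| = 36.17.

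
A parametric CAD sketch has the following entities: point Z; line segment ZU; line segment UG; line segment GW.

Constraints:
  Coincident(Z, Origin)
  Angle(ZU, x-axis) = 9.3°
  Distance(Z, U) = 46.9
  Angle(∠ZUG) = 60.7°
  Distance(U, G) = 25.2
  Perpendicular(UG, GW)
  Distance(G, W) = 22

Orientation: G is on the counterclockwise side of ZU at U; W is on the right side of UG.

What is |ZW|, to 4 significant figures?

62.94

Z is at the origin; ZU runs at 9.3° with length 46.9, so U = 46.9·(cos 9.3°, sin 9.3°) = (46.28, 7.579). ∠ZUG = 60.7°, so UG runs at 9.3° + (180° − 60.7°) = 128.6° from the x-axis; with |UG| = 25.2, G = U + 25.2·(cos 128.6°, sin 128.6°) = (30.56, 27.27). UG is perpendicular to GW; with |GW| = 22.0 on the right of UG, W = G + 22.0·(0.7815, 0.6239) = (47.76, 41.00). Then |ZW| = |W − Z| = 62.94.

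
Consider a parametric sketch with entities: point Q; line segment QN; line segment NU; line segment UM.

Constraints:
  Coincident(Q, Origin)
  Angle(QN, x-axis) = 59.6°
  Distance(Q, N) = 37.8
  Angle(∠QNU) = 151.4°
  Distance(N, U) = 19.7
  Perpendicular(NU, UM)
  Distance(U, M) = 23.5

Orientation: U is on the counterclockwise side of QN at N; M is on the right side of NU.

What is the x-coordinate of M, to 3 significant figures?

43.2

∠QNU = 151.4°, so NU runs at 59.6° + (180° − 151.4°) = 88.2° from the x-axis; with |NU| = 19.7, U = N + 19.7·(cos 88.2°, sin 88.2°) = (19.7, 52.3). NU is perpendicular to UM; with |UM| = 23.5 on the right of NU, M = U + 23.5·(1.00, -0.0314) = (43.2, 51.6). So M.x = 43.2.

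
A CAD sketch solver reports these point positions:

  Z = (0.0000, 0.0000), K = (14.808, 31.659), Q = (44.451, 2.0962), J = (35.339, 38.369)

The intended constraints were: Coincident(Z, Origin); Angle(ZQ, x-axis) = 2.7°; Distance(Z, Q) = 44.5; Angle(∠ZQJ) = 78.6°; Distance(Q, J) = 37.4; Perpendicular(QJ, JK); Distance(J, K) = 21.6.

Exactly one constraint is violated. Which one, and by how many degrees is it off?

Perpendicular(QJ, JK) — off by 4.00°.

Z = (0.00, 0.00) ✓; ZQ at 2.700° ✓; |ZQ| = 44.50 ✓; ∠ZQJ = 78.60° ✓; |QJ| = 37.40 ✓; ∠(QJ, JK) = 94.00° ✗; |JK| = 21.60 ✓.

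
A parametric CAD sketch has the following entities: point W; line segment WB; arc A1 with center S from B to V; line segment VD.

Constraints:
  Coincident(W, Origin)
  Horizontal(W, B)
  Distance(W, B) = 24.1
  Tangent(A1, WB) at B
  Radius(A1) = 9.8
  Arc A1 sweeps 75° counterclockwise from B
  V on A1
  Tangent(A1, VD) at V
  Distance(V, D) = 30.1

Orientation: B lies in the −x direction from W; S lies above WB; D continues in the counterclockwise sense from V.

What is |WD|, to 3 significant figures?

37.0

W is at the origin; W and B share the same y with |WB| = 24.1 and B on the −x side, so B = (-24.1, 0.00). A1 meets WB tangentially, so SB is at right angles to WB, so S = B + (0, 9.8) = (-24.1, 9.80). On A1, B sits at bearing -90° from S; a 75° counterclockwise sweep puts V at bearing -15°, so V = S + 9.8·(cos -15°, sin -15°) = (-14.6, 7.26). Since A1 is tangent to VD there, SV ⟂ VD, so VD runs along (−sin -15°, cos -15°); with |VD| = 30.1, D = (-6.84, 36.3). Then |WD| = |D − W| = 37.0.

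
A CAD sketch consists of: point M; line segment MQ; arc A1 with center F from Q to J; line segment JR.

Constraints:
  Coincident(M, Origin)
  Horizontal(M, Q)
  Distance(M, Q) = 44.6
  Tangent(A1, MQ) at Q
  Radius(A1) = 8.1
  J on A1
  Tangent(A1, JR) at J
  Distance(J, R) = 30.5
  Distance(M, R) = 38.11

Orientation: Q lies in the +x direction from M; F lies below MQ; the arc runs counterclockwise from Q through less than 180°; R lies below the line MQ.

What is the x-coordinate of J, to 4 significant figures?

37.54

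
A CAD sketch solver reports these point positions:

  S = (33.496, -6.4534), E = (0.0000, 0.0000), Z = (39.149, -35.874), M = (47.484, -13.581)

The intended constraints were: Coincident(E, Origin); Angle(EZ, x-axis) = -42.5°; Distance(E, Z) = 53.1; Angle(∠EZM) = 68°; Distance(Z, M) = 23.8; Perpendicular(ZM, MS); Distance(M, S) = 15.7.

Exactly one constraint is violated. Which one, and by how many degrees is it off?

Perpendicular(ZM, MS) — off by 6.50°.

E = (0.00, 0.00) ✓; EZ at -42.50° ✓; |EZ| = 53.10 ✓; ∠EZM = 68.00° ✓; |ZM| = 23.80 ✓; ∠(ZM, MS) = 83.50° ✗; |MS| = 15.70 ✓.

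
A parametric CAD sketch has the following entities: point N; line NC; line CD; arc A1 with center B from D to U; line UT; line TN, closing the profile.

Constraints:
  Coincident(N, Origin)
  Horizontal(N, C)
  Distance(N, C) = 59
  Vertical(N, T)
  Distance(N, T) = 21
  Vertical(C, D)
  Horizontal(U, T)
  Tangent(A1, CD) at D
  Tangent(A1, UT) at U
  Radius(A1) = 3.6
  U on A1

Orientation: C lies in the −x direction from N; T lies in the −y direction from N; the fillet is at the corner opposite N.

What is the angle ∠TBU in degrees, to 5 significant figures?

86.282°

The virtual corner opposite N is at (-59.000, -21.000). Since A1 is tangent to CD there, BD ⟂ CD and the tangent condition forces BU to be normal to UT, with radius 3.6, so the center B sits 3.6 in from both sides at B = (-55.400, -17.400). That places the tangent points at D = (-59.000, -17.400) on CD and U = (-55.400, -21.000) on UT. Then cos ∠TBU = BT·BU / (|BT||BU|), giving 86.282°.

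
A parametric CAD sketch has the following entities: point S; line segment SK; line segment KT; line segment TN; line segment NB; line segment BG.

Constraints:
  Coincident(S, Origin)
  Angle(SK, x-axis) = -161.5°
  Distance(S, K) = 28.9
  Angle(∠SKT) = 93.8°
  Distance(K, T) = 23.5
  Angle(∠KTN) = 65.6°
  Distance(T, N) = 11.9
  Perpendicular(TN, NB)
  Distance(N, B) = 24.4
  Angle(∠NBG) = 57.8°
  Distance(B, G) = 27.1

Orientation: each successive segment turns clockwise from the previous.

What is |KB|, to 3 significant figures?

3.71

∠KTN = 65.6° gives TN at -2.10° from the x-axis; with |TN| = 11.9, N = (-24.4, 12.1). TN ⟂ NB, so NB runs at -92.1°; with |NB| = 24.4, B = (-25.3, -12.2). Then |KB| = |B − K| = 3.71.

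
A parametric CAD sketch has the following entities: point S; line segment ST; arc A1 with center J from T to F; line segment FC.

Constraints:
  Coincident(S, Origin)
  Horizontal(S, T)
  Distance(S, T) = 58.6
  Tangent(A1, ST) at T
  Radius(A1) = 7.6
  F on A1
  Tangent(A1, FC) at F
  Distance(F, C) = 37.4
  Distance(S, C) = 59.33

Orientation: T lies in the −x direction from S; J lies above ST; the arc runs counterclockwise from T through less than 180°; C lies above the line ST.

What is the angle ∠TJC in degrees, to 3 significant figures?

154°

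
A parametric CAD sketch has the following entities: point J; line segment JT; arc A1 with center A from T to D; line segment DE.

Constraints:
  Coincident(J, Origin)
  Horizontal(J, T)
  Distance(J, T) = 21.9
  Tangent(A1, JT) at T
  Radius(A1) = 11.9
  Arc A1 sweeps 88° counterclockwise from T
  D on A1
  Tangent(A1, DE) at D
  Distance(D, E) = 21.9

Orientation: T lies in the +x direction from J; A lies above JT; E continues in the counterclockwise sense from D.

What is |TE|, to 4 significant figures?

35.69

J is at the origin; JT is horizontal with |JT| = 21.9 and T on the +x side, so T = (21.90, 0.000). Since A1 is tangent to JT there, AT ⟂ JT, so A = T + (0, 11.9) = (21.90, 11.90). On A1, T sits at bearing -90° from A; an 88° counterclockwise sweep puts D at bearing -2°, so D = A + 11.9·(cos -2°, sin -2°) = (33.79, 11.48). Tangency of A1 to DE means the radius AD is perpendicular to DE, so DE runs along (−sin -2°, cos -2°); with |DE| = 21.9, E = (34.56, 33.37). Then |TE| = |E − T| = 35.69.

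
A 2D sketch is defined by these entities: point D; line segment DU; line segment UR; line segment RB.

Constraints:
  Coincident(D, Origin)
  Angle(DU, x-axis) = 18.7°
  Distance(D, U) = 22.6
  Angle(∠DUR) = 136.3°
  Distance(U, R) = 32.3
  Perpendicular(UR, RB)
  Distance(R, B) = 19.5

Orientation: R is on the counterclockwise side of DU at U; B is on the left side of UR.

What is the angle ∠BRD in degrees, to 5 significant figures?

72.203°

∠DUR = 136.3°, so UR runs at 18.7° + (180° − 136.3°) = 62.400° from the x-axis; with |UR| = 32.3, R = U + 32.3·(cos 62.400°, sin 62.400°) = (36.371, 35.870). UR is perpendicular to RB; with |RB| = 19.5 on the left of UR, B = R + 19.5·(-0.88620, 0.46330) = (19.090, 44.905). Then cos ∠BRD = RB·RD / (|RB||RD|), giving 72.203°.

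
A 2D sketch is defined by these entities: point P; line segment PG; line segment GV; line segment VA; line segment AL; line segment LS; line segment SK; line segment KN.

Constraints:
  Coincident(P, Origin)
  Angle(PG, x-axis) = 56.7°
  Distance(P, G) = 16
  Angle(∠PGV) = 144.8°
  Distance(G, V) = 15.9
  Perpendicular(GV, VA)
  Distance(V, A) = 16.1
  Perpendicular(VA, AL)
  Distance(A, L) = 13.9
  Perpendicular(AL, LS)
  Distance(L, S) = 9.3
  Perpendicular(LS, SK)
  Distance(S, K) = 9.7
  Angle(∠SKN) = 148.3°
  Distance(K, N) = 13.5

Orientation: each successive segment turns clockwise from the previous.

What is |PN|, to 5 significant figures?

36.560

P is at the origin; PG runs at 56.7° with length 16.0, so G = (8.7844, 13.373). ∠PGV = 144.8° gives GV at 21.500° from the x-axis; with |GV| = 15.9, V = (23.578, 19.200). The perpendicularity gives VA at right angles to GV, so VA runs at -68.500°; with |VA| = 16.1, A = (29.479, 4.2206). The perpendicularity gives AL at right angles to VA, so AL runs at -158.50°; with |AL| = 13.9, L = (16.546, -0.87380). AL ⟂ LS, so LS runs at 111.50°; with |LS| = 9.3, S = (13.137, 7.7791). LS is perpendicular to SK, so SK runs at 21.500°; with |SK| = 9.7, K = (22.162, 11.334). ∠SKN = 148.3° gives KN at -10.200° from the x-axis; with |KN| = 13.5, N = (35.449, 8.9435). Then |PN| = |N − P| = 36.560.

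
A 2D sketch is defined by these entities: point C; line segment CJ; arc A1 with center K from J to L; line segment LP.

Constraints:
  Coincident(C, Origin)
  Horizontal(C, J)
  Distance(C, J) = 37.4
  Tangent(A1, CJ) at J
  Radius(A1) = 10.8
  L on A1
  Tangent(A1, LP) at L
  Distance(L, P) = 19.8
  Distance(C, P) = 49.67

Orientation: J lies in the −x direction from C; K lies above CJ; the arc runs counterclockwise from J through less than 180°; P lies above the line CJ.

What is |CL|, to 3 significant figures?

31.9

Checks: |KL| = 10.80 ✓; ∠(KL, LP) = 90.00° ✓; |LP| = 19.80 ✓; |CP| = 49.67 ✓.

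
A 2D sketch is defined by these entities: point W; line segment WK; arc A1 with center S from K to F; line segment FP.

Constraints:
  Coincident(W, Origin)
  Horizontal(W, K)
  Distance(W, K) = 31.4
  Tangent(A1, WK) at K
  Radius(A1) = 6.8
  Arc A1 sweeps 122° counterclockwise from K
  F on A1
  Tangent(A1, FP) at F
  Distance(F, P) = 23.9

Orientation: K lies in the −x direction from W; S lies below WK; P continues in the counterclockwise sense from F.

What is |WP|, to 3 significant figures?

39.3

On A1, K sits at bearing 90° from S; a 122° counterclockwise sweep puts F at bearing 212°, so F = S + 6.8·(cos 212°, sin 212°) = (-37.2, -10.4). Tangency of A1 to FP means the radius SF is perpendicular to FP, so FP runs along (−sin 212°, cos 212°); with |FP| = 23.9, P = (-24.5, -30.7). Then |WP| = |P − W| = 39.3.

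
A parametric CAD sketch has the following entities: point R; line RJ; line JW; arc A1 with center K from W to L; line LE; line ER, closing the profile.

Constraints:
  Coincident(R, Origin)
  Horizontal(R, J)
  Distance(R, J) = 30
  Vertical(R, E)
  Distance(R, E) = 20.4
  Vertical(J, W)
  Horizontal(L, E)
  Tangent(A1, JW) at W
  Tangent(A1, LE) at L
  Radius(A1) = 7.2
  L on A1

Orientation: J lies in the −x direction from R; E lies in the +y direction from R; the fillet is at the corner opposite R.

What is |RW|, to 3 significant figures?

32.8

The virtual corner opposite R is at (-30.0, 20.4). The tangent condition forces KW to be normal to JW and since A1 is tangent to LE there, KL ⟂ LE, with radius 7.2, so the center K sits 7.2 in from both sides at K = (-22.8, 13.2). That places the tangent points at W = (-30.0, 13.2) on JW and L = (-22.8, 20.4) on LE. Then |RW| = |W − R| = 32.8.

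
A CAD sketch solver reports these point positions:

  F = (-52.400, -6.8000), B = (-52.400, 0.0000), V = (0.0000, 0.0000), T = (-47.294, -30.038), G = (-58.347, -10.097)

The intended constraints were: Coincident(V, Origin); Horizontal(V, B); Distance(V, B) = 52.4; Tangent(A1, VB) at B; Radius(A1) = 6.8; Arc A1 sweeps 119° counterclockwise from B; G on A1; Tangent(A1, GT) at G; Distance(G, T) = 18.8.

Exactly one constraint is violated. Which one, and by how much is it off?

Distance(G, T) = 18.8 — off by 4.00.

V = (0.00, 0.00) ✓; V.y = 0.00, B.y = 0.00 ✓; |VB| = 52.40 ✓; ∠(FB, BV) = 90.00° ✓; |FB| = 6.800 ✓; bearing(F→G) − bearing(F→B) = 119.0° ✓; |FG| = 6.800 ✓; ∠(FG, GT) = 90.00° ✓; |GT| = 22.80 ✗.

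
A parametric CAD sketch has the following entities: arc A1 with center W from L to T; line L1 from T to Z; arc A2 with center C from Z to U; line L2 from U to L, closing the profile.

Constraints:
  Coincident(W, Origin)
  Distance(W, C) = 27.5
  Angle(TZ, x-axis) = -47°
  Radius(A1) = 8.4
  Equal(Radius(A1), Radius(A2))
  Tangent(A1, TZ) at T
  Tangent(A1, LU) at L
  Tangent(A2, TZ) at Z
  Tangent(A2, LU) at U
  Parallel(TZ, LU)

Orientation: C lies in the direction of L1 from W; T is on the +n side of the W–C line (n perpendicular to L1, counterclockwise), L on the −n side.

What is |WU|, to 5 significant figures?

28.754

The slot axis is L1's direction at -47.0°, so u = (cos -47.0°, sin -47.0°) = (0.68200, -0.73135) and n = (−sin -47.0°, cos -47.0°) = (0.73135, 0.68200). W is at the origin and C lies 27.5 along u from W, so C = 27.5·u = (18.755, -20.112). Tangency of A1 to both parallel lines with radius 8.4 puts T and L at W ± 8.4·n: T = (6.1434, 5.7288), L = (-6.1434, -5.7288). Equal radii place Z and U the same way about C: Z = C + 8.4·n = (24.898, -14.383), U = C − 8.4·n = (12.612, -25.841). Then |WU| = |U − W| = 28.754.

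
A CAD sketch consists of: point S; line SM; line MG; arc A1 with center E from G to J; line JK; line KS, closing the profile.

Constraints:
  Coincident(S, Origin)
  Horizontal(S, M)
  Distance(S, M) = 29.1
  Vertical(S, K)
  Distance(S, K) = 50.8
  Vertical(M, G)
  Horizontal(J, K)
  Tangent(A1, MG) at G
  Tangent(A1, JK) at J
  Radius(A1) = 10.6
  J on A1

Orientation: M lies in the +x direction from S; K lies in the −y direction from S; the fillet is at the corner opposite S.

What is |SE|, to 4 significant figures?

44.25

S is at the origin; S and M share the same y with |SM| = 29.1 and M on the +x side, so M = (29.10, 0.000). S and K share the same x with |SK| = 50.8 and K on the −y side, so K = (0.000, -50.80). The virtual corner opposite S is at (29.10, -50.80). A1 meets MG tangentially, so EG is at right angles to MG and since A1 is tangent to JK there, EJ ⟂ JK, with radius 10.6, so the center E sits 10.6 in from both sides at E = (18.50, -40.20). Then |SE| = |E − S| = 44.25.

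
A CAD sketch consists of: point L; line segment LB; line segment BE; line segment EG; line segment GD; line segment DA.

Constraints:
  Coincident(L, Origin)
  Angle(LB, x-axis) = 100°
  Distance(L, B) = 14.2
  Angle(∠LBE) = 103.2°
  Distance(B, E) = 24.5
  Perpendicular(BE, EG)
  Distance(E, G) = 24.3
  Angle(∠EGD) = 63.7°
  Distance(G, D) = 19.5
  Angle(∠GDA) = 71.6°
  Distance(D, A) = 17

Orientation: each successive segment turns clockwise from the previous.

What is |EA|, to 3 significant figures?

6.58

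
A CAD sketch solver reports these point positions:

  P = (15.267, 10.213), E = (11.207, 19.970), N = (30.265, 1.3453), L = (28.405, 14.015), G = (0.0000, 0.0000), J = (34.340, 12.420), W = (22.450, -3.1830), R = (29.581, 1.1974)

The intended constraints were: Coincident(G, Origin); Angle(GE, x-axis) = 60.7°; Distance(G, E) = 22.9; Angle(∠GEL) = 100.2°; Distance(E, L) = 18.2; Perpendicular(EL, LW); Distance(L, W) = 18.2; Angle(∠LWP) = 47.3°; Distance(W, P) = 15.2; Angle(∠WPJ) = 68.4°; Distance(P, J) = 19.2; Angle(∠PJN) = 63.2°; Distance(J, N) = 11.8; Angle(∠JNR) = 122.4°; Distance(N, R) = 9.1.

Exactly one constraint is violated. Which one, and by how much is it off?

Distance(N, R) = 9.1 — off by 8.40.

G = (0.00, 0.00) ✓; GE at 60.70° ✓; |GE| = 22.90 ✓; ∠GEL = 100.2° ✓; |EL| = 18.20 ✓; ∠(EL, LW) = 90.00° ✓; |LW| = 18.20 ✓; ∠LWP = 47.30° ✓; |WP| = 15.20 ✓; ∠WPJ = 68.40° ✓; |PJ| = 19.20 ✓; ∠PJN = 63.20° ✓; |JN| = 11.80 ✓; ∠JNR = 122.4° ✓; |NR| = 0.6998 ✗.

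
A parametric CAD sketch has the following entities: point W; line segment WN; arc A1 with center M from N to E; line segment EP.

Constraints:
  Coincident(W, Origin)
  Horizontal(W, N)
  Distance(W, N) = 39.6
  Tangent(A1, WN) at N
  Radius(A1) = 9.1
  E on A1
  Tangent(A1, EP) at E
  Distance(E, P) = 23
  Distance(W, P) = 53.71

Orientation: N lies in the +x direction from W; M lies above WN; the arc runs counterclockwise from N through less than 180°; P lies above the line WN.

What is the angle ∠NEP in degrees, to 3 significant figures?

127°

W is at the origin; W and N share the same y with |WN| = 39.6 and N on the +x side, so N = (39.6, 0.00). Tangency of A1 to WN means the radius MN is perpendicular to WN, so M = N + (0, 9.1) = (39.6, 9.10). Since ME ⟂ EP (tangency), |MP| = √(9.1² + 23.0²) = 24.7 regardless of where E sits on A1. So P lies on both circle(W, 53.71) and circle(M, 24.7); the above-WN intersection is P = (41.8, 33.7). E is the foot of the tangent from P: E = (48.3, 11.7).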